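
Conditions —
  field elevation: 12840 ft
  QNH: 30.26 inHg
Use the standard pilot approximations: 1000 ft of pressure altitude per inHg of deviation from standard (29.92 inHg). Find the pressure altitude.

12500 ft

Pressure correction = (29.92 − 30.26) × 1000 = -340 ft.
Pressure altitude = 12840 + (-340) = 12500 ft.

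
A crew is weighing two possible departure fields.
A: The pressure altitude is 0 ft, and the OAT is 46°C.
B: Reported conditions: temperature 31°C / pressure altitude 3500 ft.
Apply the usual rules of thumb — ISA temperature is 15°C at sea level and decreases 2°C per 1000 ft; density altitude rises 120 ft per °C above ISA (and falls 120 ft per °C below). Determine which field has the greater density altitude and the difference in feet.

A: ISA temp = 15°C, deviation +31°C, DA = 0 + 120 × 31 = 3720 ft.
B: ISA temp = 8°C, deviation +23°C, DA = 3500 + 120 × 23 = 6260 ft.
B is higher by 6260 − 3720 = 2540 ft.

B by 2540 ft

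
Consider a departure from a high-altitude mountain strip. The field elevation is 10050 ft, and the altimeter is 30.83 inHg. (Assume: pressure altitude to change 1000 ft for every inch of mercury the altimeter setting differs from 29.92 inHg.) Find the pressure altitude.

9140 ft

Pressure correction = (29.92 − 30.83) × 1000 = -910 ft.
Pressure altitude = 10050 + (-910) = 9140 ft.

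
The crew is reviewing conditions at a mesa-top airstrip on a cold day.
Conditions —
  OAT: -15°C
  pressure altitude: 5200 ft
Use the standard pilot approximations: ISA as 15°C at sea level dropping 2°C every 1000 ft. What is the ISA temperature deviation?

ISA temperature at 5200 ft = 15 − 2 × (5200/1000) = 4.6°C.
Deviation = OAT − ISA = -15 − 4.6 = -19.6°C.

ISA-19.6°C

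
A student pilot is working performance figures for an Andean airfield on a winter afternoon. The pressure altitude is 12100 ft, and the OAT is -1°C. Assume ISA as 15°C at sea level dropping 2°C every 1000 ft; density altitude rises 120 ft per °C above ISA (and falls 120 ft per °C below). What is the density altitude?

ISA temperature at 12100 ft = 15 − 2 × (12100/1000) = -9.2°C.
ISA deviation = -1 − (-9.2) = +8.2°C.
Density altitude = 12100 + 120 × (8.2) = 12100 + (+984) = 13084 ft.

13084 ft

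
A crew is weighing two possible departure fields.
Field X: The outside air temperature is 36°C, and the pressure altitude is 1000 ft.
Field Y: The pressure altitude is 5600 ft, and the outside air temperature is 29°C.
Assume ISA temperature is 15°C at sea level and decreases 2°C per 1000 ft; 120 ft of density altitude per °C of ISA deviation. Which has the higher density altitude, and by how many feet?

Field Y by 4864 ft

Field X: ISA temp = 13°C, deviation +23°C, DA = 1000 + 120 × 23 = 3760 ft.
Field Y: ISA temp = 3.8°C, deviation +25.2°C, DA = 5600 + 120 × 25.2 = 8624 ft.
Field Y is higher by 8624 − 3760 = 4864 ft.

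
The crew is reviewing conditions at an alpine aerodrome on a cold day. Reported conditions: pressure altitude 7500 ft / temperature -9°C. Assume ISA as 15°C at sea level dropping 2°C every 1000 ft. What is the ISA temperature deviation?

ISA temperature at 7500 ft = 15 − 2 × (7500/1000) = 0°C.
Deviation = OAT − ISA = -9 − 0 = -9°C.

ISA-9°C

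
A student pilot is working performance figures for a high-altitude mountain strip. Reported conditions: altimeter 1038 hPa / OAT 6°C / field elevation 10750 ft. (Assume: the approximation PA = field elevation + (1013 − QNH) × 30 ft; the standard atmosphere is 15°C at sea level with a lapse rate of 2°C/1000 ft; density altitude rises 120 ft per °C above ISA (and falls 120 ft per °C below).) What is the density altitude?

Pressure altitude = 10750 + (1013 − 1038) × 30 = 10750 + (-750) = 10000 ft.
ISA temperature at 10000 ft = 15 − 2 × (10000/1000) = -5°C.
ISA deviation = 6 − (-5) = +11°C.
Density altitude = 10000 + 120 × (11) = 11320 ft.

11320 ft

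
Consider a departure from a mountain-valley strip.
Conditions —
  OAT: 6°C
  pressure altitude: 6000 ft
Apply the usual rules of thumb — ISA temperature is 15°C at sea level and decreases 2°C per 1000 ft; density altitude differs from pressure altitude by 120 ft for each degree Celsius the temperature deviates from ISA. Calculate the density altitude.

6360 ft

ISA temperature at 6000 ft = 15 − 2 × (6000/1000) = 3°C.
ISA deviation = 6 − 3 = +3°C.
Density altitude = 6000 + 120 × (3) = 6000 + (+360) = 6360 ft.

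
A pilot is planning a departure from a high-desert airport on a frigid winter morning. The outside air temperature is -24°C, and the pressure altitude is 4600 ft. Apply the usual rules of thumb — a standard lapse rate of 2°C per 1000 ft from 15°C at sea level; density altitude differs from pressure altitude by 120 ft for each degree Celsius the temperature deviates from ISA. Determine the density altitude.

ISA temperature at 4600 ft = 15 − 2 × (4600/1000) = 5.8°C.
ISA deviation = -24 − 5.8 = -29.8°C.
Density altitude = 4600 + 120 × (-29.8) = 4600 + (-3576) = 1024 ft.

1024 ft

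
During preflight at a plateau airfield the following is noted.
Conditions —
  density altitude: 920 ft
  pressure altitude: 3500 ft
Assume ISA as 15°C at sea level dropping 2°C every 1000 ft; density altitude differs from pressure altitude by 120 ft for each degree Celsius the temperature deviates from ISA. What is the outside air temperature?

-13.5°C

Density altitude − pressure altitude = 920 − 3500 = -2580 ft.
At 120 ft/°C that is an ISA deviation of -2580/120 = -21.5°C.
ISA temperature at 3500 ft = 15 − 2 × (3500/1000) = 8°C.
OAT = ISA + deviation = 8 + (-21.5) = -13.5°C.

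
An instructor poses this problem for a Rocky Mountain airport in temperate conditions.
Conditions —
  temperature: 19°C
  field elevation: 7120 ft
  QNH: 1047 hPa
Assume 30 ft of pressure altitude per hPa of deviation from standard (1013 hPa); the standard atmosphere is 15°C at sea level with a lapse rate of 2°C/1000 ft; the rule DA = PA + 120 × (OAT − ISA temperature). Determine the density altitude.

8044 ft

Pressure altitude = 7120 + (1013 − 1047) × 30 = 7120 + (-1020) = 6100 ft.
ISA temperature at 6100 ft = 15 − 2 × (6100/1000) = 2.8°C.
ISA deviation = 19 − 2.8 = +16.2°C.
Density altitude = 6100 + 120 × (16.2) = 8044 ft.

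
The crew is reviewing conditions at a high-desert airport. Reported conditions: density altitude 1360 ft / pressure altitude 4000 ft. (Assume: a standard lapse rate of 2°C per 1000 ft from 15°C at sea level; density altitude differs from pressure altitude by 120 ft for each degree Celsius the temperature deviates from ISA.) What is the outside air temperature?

-15°C

Density altitude − pressure altitude = 1360 − 4000 = -2640 ft.
At 120 ft/°C that is an ISA deviation of -2640/120 = -22°C.
ISA temperature at 4000 ft = 15 − 2 × (4000/1000) = 7°C.
OAT = ISA + deviation = 7 + (-22) = -15°C.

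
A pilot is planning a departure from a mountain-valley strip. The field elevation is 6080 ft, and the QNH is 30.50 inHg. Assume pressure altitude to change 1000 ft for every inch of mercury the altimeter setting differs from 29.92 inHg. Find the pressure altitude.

5500 ft

Pressure correction = (29.92 − 30.50) × 1000 = -580 ft.
Pressure altitude = 6080 + (-580) = 5500 ft.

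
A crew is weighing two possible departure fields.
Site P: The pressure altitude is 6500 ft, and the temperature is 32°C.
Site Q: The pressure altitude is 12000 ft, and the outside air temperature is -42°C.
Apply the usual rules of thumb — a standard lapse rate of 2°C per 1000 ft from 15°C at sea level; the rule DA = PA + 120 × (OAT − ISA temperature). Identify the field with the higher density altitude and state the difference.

Site P: ISA temp = 2°C, deviation +30°C, DA = 6500 + 120 × 30 = 10100 ft.
Site Q: ISA temp = -9°C, deviation -33°C, DA = 12000 + 120 × (-33) = 8040 ft.
Site P is higher by 10100 − 8040 = 2060 ft.

Site P by 2060 ft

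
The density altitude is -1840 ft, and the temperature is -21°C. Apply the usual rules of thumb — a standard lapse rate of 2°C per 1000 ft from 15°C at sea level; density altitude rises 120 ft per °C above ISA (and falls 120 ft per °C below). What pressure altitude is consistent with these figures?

DA = PA + 120 × (OAT − (15 − 2·PA/1000)) = PA + 120·OAT − 1800 + 0.24·PA = 1.24·PA + 120·OAT − 1800.
So 1.24·PA = -1840 − 120 × (-21) + 1800 = 2480.
PA = 2480 / 1.24 = 2000 ft.

2000 ft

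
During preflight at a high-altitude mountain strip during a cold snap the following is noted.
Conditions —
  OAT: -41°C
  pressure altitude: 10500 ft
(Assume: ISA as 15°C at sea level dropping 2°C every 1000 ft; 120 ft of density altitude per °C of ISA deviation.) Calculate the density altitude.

ISA temperature at 10500 ft = 15 − 2 × (10500/1000) = -6°C.
ISA deviation = -41 − (-6) = -35°C.
Density altitude = 10500 + 120 × (-35) = 10500 + (-4200) = 6300 ft.

6300 ft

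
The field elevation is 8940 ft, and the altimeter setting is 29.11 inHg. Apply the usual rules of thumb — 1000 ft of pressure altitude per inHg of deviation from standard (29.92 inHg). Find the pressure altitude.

Pressure correction = (29.92 − 29.11) × 1000 = +810 ft.
Pressure altitude = 8940 + (+810) = 9750 ft.

9750 ft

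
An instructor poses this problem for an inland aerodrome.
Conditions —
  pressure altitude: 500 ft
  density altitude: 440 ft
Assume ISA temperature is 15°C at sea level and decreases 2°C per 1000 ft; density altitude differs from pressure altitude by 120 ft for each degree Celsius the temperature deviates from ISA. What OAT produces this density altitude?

13.5°C

Density altitude − pressure altitude = 440 − 500 = -60 ft.
At 120 ft/°C that is an ISA deviation of -60/120 = -0.5°C.
ISA temperature at 500 ft = 15 − 2 × (500/1000) = 14°C.
OAT = ISA + deviation = 14 + (-0.5) = 13.5°C.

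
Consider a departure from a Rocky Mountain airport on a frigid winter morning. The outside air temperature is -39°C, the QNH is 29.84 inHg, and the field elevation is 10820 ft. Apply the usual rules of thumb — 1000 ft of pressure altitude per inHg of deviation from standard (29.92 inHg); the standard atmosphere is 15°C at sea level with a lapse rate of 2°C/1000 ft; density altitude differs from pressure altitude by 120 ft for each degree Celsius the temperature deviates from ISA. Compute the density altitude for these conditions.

Pressure altitude = 10820 + (29.92 − 29.84) × 1000 = 10820 + (+80) = 10900 ft.
ISA temperature at 10900 ft = 15 − 2 × (10900/1000) = -6.8°C.
ISA deviation = -39 − (-6.8) = -32.2°C.
Density altitude = 10900 + 120 × (-32.2) = 7036 ft.

7036 ft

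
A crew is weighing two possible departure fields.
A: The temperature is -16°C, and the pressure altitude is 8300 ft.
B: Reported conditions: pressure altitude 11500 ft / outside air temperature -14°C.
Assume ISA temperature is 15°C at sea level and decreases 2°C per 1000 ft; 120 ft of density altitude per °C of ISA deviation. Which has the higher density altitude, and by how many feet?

A: ISA temp = -1.6°C, deviation -14.4°C, DA = 8300 + 120 × (-14.4) = 6572 ft.
B: ISA temp = -8°C, deviation -6°C, DA = 11500 + 120 × (-6) = 10780 ft.
B is higher by 10780 − 6572 = 4208 ft.

B by 4208 ft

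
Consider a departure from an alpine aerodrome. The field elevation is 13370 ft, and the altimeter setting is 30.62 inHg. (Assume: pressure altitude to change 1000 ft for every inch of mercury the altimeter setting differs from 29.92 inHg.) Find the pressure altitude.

Pressure correction = (29.92 − 30.62) × 1000 = -700 ft.
Pressure altitude = 13370 + (-700) = 12670 ft.

12670 ft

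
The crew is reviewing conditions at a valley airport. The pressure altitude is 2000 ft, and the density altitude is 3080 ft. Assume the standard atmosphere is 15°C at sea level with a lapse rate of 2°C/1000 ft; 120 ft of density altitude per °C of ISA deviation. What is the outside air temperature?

20°C

Density altitude − pressure altitude = 3080 − 2000 = +1080 ft.
At 120 ft/°C that is an ISA deviation of 1080/120 = +9°C.
ISA temperature at 2000 ft = 15 − 2 × (2000/1000) = 11°C.
OAT = ISA + deviation = 11 + (+9) = 20°C.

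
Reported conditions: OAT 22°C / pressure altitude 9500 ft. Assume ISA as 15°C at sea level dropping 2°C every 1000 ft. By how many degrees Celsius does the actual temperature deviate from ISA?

ISA+26°C

ISA temperature at 9500 ft = 15 − 2 × (9500/1000) = -4°C.
Deviation = OAT − ISA = 22 − (-4) = +26°C.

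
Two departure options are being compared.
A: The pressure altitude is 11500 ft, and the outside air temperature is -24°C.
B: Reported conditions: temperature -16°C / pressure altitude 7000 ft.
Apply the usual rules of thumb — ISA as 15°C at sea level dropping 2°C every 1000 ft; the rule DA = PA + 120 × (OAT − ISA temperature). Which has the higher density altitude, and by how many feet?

A by 4620 ft

A: ISA temp = -8°C, deviation -16°C, DA = 11500 + 120 × (-16) = 9580 ft.
B: ISA temp = 1°C, deviation -17°C, DA = 7000 + 120 × (-17) = 4960 ft.
A is higher by 9580 − 4960 = 4620 ft.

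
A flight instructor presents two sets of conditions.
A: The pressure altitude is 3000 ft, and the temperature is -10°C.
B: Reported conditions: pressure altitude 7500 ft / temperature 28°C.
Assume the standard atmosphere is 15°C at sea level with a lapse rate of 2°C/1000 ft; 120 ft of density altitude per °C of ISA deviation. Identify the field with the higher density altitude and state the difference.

B by 10140 ft

A: ISA temp = 9°C, deviation -19°C, DA = 3000 + 120 × (-19) = 720 ft.
B: ISA temp = 0°C, deviation +28°C, DA = 7500 + 120 × 28 = 10860 ft.
B is higher by 10860 − 720 = 10140 ft.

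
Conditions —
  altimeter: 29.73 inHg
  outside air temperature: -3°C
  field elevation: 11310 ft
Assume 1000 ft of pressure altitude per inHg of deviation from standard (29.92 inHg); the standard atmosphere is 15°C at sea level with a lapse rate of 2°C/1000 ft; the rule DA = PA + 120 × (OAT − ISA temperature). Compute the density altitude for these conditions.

Pressure altitude = 11310 + (29.92 − 29.73) × 1000 = 11310 + (+190) = 11500 ft.
ISA temperature at 11500 ft = 15 − 2 × (11500/1000) = -8°C.
ISA deviation = -3 − (-8) = +5°C.
Density altitude = 11500 + 120 × (5) = 12100 ft.

12100 ft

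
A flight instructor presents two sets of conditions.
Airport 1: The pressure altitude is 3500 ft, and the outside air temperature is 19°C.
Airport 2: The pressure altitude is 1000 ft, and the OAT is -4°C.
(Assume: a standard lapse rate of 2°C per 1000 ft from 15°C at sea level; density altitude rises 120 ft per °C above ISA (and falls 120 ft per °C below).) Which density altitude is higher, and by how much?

Airport 1: ISA temp = 8°C, deviation +11°C, DA = 3500 + 120 × 11 = 4820 ft.
Airport 2: ISA temp = 13°C, deviation -17°C, DA = 1000 + 120 × (-17) = -1040 ft.
Airport 1 is higher by 4820 − (-1040) = 5860 ft.

Airport 1 by 5860 ft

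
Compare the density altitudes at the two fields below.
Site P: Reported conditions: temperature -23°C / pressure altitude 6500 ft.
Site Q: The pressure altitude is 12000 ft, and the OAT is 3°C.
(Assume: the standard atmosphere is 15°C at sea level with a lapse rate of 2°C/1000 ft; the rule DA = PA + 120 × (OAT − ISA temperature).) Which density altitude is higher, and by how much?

Site P: ISA temp = 2°C, deviation -25°C, DA = 6500 + 120 × (-25) = 3500 ft.
Site Q: ISA temp = -9°C, deviation +12°C, DA = 12000 + 120 × 12 = 13440 ft.
Site Q is higher by 13440 − 3500 = 9940 ft.

Site Q by 9940 ft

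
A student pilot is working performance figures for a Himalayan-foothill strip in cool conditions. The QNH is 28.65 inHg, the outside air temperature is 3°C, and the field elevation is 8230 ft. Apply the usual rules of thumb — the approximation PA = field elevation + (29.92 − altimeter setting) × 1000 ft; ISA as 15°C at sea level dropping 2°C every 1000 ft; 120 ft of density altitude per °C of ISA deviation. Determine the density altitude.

10340 ft

Pressure altitude = 8230 + (29.92 − 28.65) × 1000 = 8230 + (+1270) = 9500 ft.
ISA temperature at 9500 ft = 15 − 2 × (9500/1000) = -4°C.
ISA deviation = 3 − (-4) = +7°C.
Density altitude = 9500 + 120 × (7) = 10340 ft.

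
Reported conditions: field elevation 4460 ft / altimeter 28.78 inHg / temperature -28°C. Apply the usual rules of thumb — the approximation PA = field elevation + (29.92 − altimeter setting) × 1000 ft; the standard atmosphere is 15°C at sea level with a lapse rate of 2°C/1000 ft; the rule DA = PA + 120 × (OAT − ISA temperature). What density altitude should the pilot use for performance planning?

Pressure altitude = 4460 + (29.92 − 28.78) × 1000 = 4460 + (+1140) = 5600 ft.
ISA temperature at 5600 ft = 15 − 2 × (5600/1000) = 3.8°C.
ISA deviation = -28 − 3.8 = -31.8°C.
Density altitude = 5600 + 120 × (-31.8) = 1784 ft.

1784 ft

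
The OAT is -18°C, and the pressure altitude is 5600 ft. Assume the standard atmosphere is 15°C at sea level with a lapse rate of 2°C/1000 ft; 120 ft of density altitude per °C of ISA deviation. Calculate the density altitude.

ISA temperature at 5600 ft = 15 − 2 × (5600/1000) = 3.8°C.
ISA deviation = -18 − 3.8 = -21.8°C.
Density altitude = 5600 + 120 × (-21.8) = 5600 + (-2616) = 2984 ft.

2984 ft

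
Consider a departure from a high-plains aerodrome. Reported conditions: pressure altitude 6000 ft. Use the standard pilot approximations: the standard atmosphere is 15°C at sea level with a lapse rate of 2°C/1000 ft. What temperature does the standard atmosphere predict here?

ISA temperature = 15 − 2 × (6000/1000) = 15 − 12 = 3°C.

3°C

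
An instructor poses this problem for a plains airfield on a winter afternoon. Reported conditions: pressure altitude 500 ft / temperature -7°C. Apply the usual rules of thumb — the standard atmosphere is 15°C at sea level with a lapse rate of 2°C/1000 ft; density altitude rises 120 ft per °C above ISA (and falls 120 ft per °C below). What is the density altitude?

ISA temperature at 500 ft = 15 − 2 × (500/1000) = 14°C.
ISA deviation = -7 − 14 = -21°C.
Density altitude = 500 + 120 × (-21) = 500 + (-2520) = -2020 ft.

-2020 ft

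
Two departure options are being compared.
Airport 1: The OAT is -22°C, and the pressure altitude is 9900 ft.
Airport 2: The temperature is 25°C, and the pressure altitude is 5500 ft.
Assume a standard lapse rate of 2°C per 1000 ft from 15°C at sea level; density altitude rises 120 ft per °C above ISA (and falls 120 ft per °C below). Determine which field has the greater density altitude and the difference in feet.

Airport 2 by 184 ft

Airport 1: ISA temp = -4.8°C, deviation -17.2°C, DA = 9900 + 120 × (-17.2) = 7836 ft.
Airport 2: ISA temp = 4°C, deviation +21°C, DA = 5500 + 120 × 21 = 8020 ft.
Airport 2 is higher by 8020 − 7836 = 184 ft.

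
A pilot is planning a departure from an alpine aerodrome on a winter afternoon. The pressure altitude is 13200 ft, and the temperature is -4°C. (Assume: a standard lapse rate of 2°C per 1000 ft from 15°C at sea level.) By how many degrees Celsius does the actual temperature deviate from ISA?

ISA temperature at 13200 ft = 15 − 2 × (13200/1000) = -11.4°C.
Deviation = OAT − ISA = -4 − (-11.4) = +7.4°C.

ISA+7.4°C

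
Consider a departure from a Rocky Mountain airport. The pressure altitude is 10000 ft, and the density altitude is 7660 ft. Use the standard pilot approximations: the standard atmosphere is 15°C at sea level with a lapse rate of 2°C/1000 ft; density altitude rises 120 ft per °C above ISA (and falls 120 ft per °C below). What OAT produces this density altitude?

Density altitude − pressure altitude = 7660 − 10000 = -2340 ft.
At 120 ft/°C that is an ISA deviation of -2340/120 = -19.5°C.
ISA temperature at 10000 ft = 15 − 2 × (10000/1000) = -5°C.
OAT = ISA + deviation = -5 + (-19.5) = -24.5°C.

-24.5°C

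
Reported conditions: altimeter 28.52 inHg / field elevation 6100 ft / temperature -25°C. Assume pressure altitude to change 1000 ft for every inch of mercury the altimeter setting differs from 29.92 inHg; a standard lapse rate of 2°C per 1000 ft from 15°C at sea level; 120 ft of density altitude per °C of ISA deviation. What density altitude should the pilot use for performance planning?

4500 ft

Pressure altitude = 6100 + (29.92 − 28.52) × 1000 = 6100 + (+1400) = 7500 ft.
ISA temperature at 7500 ft = 15 − 2 × (7500/1000) = 0°C.
ISA deviation = -25 − 0 = -25°C.
Density altitude = 7500 + 120 × (-25) = 4500 ft.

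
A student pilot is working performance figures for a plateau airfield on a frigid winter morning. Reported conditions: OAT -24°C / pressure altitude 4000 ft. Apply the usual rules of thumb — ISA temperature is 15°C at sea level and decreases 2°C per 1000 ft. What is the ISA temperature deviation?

ISA temperature at 4000 ft = 15 − 2 × (4000/1000) = 7°C.
Deviation = OAT − ISA = -24 − 7 = -31°C.

ISA-31°C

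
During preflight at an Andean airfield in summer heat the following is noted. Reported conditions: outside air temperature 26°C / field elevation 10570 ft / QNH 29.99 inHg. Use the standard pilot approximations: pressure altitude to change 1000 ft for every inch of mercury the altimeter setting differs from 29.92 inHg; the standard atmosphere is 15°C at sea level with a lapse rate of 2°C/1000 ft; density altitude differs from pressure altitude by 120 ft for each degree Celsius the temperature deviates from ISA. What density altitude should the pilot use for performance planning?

Pressure altitude = 10570 + (29.92 − 29.99) × 1000 = 10570 + (-70) = 10500 ft.
ISA temperature at 10500 ft = 15 − 2 × (10500/1000) = -6°C.
ISA deviation = 26 − (-6) = +32°C.
Density altitude = 10500 + 120 × (32) = 14340 ft.

14340 ft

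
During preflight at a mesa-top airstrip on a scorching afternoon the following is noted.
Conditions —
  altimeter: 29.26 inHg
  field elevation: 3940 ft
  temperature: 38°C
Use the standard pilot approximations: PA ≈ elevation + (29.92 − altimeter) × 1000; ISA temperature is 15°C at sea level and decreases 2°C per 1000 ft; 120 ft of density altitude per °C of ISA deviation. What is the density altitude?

8464 ft

Pressure altitude = 3940 + (29.92 − 29.26) × 1000 = 3940 + (+660) = 4600 ft.
ISA temperature at 4600 ft = 15 − 2 × (4600/1000) = 5.8°C.
ISA deviation = 38 − 5.8 = +32.2°C.
Density altitude = 4600 + 120 × (32.2) = 8464 ft.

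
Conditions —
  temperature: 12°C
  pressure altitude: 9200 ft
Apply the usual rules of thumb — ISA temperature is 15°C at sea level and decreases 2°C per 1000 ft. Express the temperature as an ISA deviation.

ISA temperature at 9200 ft = 15 − 2 × (9200/1000) = -3.4°C.
Deviation = OAT − ISA = 12 − (-3.4) = +15.4°C.

ISA+15.4°C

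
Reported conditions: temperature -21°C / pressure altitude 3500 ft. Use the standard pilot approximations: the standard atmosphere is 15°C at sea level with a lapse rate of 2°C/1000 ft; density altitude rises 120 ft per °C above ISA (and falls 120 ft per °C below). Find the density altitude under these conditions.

20 ft

ISA temperature at 3500 ft = 15 − 2 × (3500/1000) = 8°C.
ISA deviation = -21 − 8 = -29°C.
Density altitude = 3500 + 120 × (-29) = 3500 + (-3480) = 20 ft.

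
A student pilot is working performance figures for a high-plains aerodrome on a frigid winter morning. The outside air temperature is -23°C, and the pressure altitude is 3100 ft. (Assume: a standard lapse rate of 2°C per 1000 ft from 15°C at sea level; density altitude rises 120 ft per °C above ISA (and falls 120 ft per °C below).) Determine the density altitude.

ISA temperature at 3100 ft = 15 − 2 × (3100/1000) = 8.8°C.
ISA deviation = -23 − 8.8 = -31.8°C.
Density altitude = 3100 + 120 × (-31.8) = 3100 + (-3816) = -716 ft.

-716 ft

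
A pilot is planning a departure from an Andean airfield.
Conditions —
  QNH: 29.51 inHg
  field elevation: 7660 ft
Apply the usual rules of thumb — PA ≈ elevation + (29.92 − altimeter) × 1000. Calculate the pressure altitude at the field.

8070 ft

Pressure correction = (29.92 − 29.51) × 1000 = +410 ft.
Pressure altitude = 7660 + (+410) = 8070 ft.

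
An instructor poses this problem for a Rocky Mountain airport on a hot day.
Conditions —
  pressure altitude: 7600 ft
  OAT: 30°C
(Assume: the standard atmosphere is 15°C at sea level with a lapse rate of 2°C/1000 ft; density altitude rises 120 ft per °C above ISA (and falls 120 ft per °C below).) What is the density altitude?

ISA temperature at 7600 ft = 15 − 2 × (7600/1000) = -0.2°C.
ISA deviation = 30 − (-0.2) = +30.2°C.
Density altitude = 7600 + 120 × (30.2) = 7600 + (+3624) = 11224 ft.

11224 ft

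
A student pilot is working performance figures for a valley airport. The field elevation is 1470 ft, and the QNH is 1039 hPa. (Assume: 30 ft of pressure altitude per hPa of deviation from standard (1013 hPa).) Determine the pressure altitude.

690 ft

Pressure correction = (1013 − 1039) × 30 = -780 ft.
Pressure altitude = 1470 + (-780) = 690 ft.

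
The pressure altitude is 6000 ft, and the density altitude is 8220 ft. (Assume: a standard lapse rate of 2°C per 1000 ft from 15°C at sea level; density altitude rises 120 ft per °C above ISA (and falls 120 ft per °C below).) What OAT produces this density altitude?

21.5°C

Density altitude − pressure altitude = 8220 − 6000 = +2220 ft.
At 120 ft/°C that is an ISA deviation of 2220/120 = +18.5°C.
ISA temperature at 6000 ft = 15 − 2 × (6000/1000) = 3°C.
OAT = ISA + deviation = 3 + (+18.5) = 21.5°C.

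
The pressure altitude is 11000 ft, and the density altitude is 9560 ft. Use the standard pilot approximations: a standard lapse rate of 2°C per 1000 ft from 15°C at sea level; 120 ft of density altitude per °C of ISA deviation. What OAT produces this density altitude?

-19°C

Density altitude − pressure altitude = 9560 − 11000 = -1440 ft.
At 120 ft/°C that is an ISA deviation of -1440/120 = -12°C.
ISA temperature at 11000 ft = 15 − 2 × (11000/1000) = -7°C.
OAT = ISA + deviation = -7 + (-12) = -19°C.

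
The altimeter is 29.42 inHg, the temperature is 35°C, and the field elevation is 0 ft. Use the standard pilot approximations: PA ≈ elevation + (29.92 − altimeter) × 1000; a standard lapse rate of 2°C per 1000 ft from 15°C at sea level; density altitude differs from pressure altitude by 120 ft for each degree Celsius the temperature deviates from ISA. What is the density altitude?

Pressure altitude = 0 + (29.92 − 29.42) × 1000 = 0 + (+500) = 500 ft.
ISA temperature at 500 ft = 15 − 2 × (500/1000) = 14°C.
ISA deviation = 35 − 14 = +21°C.
Density altitude = 500 + 120 × (21) = 3020 ft.

3020 ft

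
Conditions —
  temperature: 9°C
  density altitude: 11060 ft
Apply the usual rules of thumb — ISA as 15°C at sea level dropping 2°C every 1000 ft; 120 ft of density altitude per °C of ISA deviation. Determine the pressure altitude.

DA = PA + 120 × (OAT − (15 − 2·PA/1000)) = PA + 120·OAT − 1800 + 0.24·PA = 1.24·PA + 120·OAT − 1800.
So 1.24·PA = 11060 − 120 × 9 + 1800 = 11780.
PA = 11780 / 1.24 = 9500 ft.

9500 ft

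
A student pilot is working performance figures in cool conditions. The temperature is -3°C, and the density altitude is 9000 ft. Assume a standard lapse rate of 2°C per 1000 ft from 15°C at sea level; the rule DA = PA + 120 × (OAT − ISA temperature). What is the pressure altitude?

9000 ft

DA = PA + 120 × (OAT − (15 − 2·PA/1000)) = PA + 120·OAT − 1800 + 0.24·PA = 1.24·PA + 120·OAT − 1800.
So 1.24·PA = 9000 − 120 × (-3) + 1800 = 11160.
PA = 11160 / 1.24 = 9000 ft.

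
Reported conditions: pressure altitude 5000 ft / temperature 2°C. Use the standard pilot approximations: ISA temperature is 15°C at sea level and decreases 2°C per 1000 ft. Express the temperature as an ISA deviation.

ISA temperature at 5000 ft = 15 − 2 × (5000/1000) = 5°C.
Deviation = OAT − ISA = 2 − 5 = -3°C.

ISA-3°C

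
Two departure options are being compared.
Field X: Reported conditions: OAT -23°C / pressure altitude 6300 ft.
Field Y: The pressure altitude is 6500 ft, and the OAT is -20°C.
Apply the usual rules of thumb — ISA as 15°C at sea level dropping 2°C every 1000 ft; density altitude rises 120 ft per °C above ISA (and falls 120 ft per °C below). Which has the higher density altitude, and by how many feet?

Field Y by 608 ft

Field X: ISA temp = 2.4°C, deviation -25.4°C, DA = 6300 + 120 × (-25.4) = 3252 ft.
Field Y: ISA temp = 2°C, deviation -22°C, DA = 6500 + 120 × (-22) = 3860 ft.
Field Y is higher by 3860 − 3252 = 608 ft.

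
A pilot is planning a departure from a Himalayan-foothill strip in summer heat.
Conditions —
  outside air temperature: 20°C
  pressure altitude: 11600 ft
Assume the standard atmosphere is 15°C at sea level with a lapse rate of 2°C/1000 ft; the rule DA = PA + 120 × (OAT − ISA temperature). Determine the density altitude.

14984 ft

ISA temperature at 11600 ft = 15 − 2 × (11600/1000) = -8.2°C.
ISA deviation = 20 − (-8.2) = +28.2°C.
Density altitude = 11600 + 120 × (28.2) = 11600 + (+3384) = 14984 ft.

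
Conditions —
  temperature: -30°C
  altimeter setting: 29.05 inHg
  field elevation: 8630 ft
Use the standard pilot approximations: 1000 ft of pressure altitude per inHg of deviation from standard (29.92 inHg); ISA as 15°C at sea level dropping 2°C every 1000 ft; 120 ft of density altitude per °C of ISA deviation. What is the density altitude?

6380 ft

Pressure altitude = 8630 + (29.92 − 29.05) × 1000 = 8630 + (+870) = 9500 ft.
ISA temperature at 9500 ft = 15 − 2 × (9500/1000) = -4°C.
ISA deviation = -30 − (-4) = -26°C.
Density altitude = 9500 + 120 × (-26) = 6380 ft.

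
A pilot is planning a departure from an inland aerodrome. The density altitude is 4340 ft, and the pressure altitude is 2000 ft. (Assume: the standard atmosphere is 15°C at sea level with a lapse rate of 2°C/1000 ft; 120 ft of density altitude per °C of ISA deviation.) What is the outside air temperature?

Density altitude − pressure altitude = 4340 − 2000 = +2340 ft.
At 120 ft/°C that is an ISA deviation of 2340/120 = +19.5°C.
ISA temperature at 2000 ft = 15 − 2 × (2000/1000) = 11°C.
OAT = ISA + deviation = 11 + (+19.5) = 30.5°C.

30.5°C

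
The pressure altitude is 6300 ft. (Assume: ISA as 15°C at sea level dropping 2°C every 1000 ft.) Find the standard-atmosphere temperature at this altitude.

ISA temperature = 15 − 2 × (6300/1000) = 15 − 12.6 = 2.4°C.

2.4°C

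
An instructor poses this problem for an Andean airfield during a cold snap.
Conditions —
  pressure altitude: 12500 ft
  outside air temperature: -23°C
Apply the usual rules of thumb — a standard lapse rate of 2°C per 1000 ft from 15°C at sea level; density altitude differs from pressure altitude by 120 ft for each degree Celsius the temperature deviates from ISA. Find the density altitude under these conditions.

ISA temperature at 12500 ft = 15 − 2 × (12500/1000) = -10°C.
ISA deviation = -23 − (-10) = -13°C.
Density altitude = 12500 + 120 × (-13) = 12500 + (-1560) = 10940 ft.

10940 ft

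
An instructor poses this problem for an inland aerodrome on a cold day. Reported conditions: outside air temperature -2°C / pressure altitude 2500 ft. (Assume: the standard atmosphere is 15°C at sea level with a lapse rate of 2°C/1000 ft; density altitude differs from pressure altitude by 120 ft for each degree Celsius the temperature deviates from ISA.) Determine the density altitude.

1060 ft

ISA temperature at 2500 ft = 15 − 2 × (2500/1000) = 10°C.
ISA deviation = -2 − 10 = -12°C.
Density altitude = 2500 + 120 × (-12) = 2500 + (-1440) = 1060 ft.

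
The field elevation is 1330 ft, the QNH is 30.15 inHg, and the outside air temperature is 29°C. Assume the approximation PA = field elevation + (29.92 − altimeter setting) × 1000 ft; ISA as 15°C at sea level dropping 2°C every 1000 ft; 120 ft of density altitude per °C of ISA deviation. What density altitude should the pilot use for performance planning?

3044 ft

Pressure altitude = 1330 + (29.92 − 30.15) × 1000 = 1330 + (-230) = 1100 ft.
ISA temperature at 1100 ft = 15 − 2 × (1100/1000) = 12.8°C.
ISA deviation = 29 − 12.8 = +16.2°C.
Density altitude = 1100 + 120 × (16.2) = 3044 ft.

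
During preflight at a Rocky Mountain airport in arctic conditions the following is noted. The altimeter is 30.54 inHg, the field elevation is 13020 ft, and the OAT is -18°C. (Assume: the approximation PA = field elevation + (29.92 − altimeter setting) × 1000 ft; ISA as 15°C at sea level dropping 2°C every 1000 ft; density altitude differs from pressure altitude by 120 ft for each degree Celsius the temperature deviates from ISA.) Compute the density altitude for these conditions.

Pressure altitude = 13020 + (29.92 − 30.54) × 1000 = 13020 + (-620) = 12400 ft.
ISA temperature at 12400 ft = 15 − 2 × (12400/1000) = -9.8°C.
ISA deviation = -18 − (-9.8) = -8.2°C.
Density altitude = 12400 + 120 × (-8.2) = 11416 ft.

11416 ft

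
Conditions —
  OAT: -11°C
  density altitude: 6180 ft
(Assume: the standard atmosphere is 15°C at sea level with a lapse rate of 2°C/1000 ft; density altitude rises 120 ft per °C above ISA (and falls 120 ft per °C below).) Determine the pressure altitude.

DA = PA + 120 × (OAT − (15 − 2·PA/1000)) = PA + 120·OAT − 1800 + 0.24·PA = 1.24·PA + 120·OAT − 1800.
So 1.24·PA = 6180 − 120 × (-11) + 1800 = 9300.
PA = 9300 / 1.24 = 7500 ft.

7500 ft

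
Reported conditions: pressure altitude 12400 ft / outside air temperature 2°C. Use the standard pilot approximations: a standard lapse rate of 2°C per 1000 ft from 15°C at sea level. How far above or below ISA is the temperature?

ISA temperature at 12400 ft = 15 − 2 × (12400/1000) = -9.8°C.
Deviation = OAT − ISA = 2 − (-9.8) = +11.8°C.

ISA+11.8°C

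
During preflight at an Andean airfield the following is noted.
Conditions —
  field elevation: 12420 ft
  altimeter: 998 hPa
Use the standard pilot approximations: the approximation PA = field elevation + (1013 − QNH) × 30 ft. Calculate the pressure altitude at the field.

12870 ft

Pressure correction = (1013 − 998) × 30 = +450 ft.
Pressure altitude = 12420 + (+450) = 12870 ft.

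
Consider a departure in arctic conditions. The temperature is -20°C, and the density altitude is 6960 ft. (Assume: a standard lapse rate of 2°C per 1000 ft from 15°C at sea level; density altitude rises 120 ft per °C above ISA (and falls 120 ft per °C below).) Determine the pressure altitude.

DA = PA + 120 × (OAT − (15 − 2·PA/1000)) = PA + 120·OAT − 1800 + 0.24·PA = 1.24·PA + 120·OAT − 1800.
So 1.24·PA = 6960 − 120 × (-20) + 1800 = 11160.
PA = 11160 / 1.24 = 9000 ft.

9000 ft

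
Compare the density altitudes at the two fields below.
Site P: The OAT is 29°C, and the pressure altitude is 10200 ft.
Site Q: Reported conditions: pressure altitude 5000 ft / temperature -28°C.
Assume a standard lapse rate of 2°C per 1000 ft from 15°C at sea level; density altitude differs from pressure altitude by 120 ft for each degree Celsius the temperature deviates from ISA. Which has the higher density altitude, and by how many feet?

Site P: ISA temp = -5.4°C, deviation +34.4°C, DA = 10200 + 120 × 34.4 = 14328 ft.
Site Q: ISA temp = 5°C, deviation -33°C, DA = 5000 + 120 × (-33) = 1040 ft.
Site P is higher by 14328 − 1040 = 13288 ft.

Site P by 13288 ft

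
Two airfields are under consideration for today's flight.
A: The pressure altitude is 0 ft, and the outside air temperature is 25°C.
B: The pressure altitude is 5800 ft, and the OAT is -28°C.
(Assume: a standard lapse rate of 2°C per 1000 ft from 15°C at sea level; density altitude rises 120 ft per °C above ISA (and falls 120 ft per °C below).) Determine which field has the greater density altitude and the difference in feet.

A: ISA temp = 15°C, deviation +10°C, DA = 0 + 120 × 10 = 1200 ft.
B: ISA temp = 3.4°C, deviation -31.4°C, DA = 5800 + 120 × (-31.4) = 2032 ft.
B is higher by 2032 − 1200 = 832 ft.

B by 832 ft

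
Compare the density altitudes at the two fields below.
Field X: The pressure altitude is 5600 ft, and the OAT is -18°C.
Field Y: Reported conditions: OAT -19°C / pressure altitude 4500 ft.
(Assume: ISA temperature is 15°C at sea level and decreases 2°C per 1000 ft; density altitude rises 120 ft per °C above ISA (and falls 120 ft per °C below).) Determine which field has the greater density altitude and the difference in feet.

Field X: ISA temp = 3.8°C, deviation -21.8°C, DA = 5600 + 120 × (-21.8) = 2984 ft.
Field Y: ISA temp = 6°C, deviation -25°C, DA = 4500 + 120 × (-25) = 1500 ft.
Field X is higher by 2984 − 1500 = 1484 ft.

Field X by 1484 ft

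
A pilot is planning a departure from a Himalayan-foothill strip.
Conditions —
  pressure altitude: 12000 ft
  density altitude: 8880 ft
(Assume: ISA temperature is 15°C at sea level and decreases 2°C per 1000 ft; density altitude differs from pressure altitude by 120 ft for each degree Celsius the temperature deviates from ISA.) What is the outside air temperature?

-35°C

Density altitude − pressure altitude = 8880 − 12000 = -3120 ft.
At 120 ft/°C that is an ISA deviation of -3120/120 = -26°C.
ISA temperature at 12000 ft = 15 − 2 × (12000/1000) = -9°C.
OAT = ISA + deviation = -9 + (-26) = -35°C.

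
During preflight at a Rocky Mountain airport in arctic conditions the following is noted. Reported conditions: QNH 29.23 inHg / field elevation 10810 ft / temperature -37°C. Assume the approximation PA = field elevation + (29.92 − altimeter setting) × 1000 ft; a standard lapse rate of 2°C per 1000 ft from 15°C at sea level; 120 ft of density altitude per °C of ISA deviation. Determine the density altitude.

Pressure altitude = 10810 + (29.92 − 29.23) × 1000 = 10810 + (+690) = 11500 ft.
ISA temperature at 11500 ft = 15 − 2 × (11500/1000) = -8°C.
ISA deviation = -37 − (-8) = -29°C.
Density altitude = 11500 + 120 × (-29) = 8020 ft.

8020 ft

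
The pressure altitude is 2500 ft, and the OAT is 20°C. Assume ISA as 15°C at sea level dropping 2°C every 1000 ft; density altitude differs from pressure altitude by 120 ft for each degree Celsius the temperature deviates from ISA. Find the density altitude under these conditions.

3700 ft

ISA temperature at 2500 ft = 15 − 2 × (2500/1000) = 10°C.
ISA deviation = 20 − 10 = +10°C.
Density altitude = 2500 + 120 × (10) = 2500 + (+1200) = 3700 ft.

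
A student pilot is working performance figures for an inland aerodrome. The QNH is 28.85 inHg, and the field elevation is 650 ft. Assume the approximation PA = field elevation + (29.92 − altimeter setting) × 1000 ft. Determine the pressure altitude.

1720 ft

Pressure correction = (29.92 − 28.85) × 1000 = +1070 ft.
Pressure altitude = 650 + (+1070) = 1720 ft.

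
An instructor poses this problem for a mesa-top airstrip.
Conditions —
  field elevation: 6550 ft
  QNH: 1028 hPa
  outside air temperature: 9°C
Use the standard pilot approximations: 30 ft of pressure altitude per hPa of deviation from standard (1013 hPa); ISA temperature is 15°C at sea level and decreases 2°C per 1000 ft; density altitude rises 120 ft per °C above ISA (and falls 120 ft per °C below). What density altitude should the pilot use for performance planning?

6844 ft

Pressure altitude = 6550 + (1013 − 1028) × 30 = 6550 + (-450) = 6100 ft.
ISA temperature at 6100 ft = 15 − 2 × (6100/1000) = 2.8°C.
ISA deviation = 9 − 2.8 = +6.2°C.
Density altitude = 6100 + 120 × (6.2) = 6844 ft.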